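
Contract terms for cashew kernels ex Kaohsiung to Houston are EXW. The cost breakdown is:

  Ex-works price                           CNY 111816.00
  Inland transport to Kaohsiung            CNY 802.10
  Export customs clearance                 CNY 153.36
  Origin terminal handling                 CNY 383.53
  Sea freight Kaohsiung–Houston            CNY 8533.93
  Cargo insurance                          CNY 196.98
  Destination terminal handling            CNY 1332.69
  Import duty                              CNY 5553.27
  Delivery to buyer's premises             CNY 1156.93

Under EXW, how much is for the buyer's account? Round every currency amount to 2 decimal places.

Buyer's account: CNY 18112.79

EXW: the seller makes goods available at their premises; the buyer bears all onward costs.
Seller's account: goods 111816.00 = 111816.00
Buyer's account: inland to port 802.10 + export clearance 153.36 + origin terminal 383.53 + freight 8533.93 + insurance 196.98 + destination terminal 1332.69 + duty 5553.27 + delivery 1156.93 = 18112.79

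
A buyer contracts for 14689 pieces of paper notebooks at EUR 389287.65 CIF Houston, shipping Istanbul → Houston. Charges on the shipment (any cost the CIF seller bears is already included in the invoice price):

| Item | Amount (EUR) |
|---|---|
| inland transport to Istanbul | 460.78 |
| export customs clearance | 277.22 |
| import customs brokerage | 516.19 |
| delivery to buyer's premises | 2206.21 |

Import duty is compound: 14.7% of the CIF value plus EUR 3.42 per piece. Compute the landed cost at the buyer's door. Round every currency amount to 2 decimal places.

Total landed cost: EUR 499471.71

CIF: the seller pays costs through ocean freight and marine insurance to the destination port.
Already in the invoice (seller's account under CIF): inland to port, export clearance — exclude.
The CIF price already equals the CIF value: 389287.65
Ad valorem component: 389287.65 × 14.7% = 57225.28
Specific component: 14689 × 3.42 = 50236.38
Import duty = 57225.28 + 50236.38 = 107461.66
Buyer bears: brokerage 516.19 + delivery 2206.21 + duty 107461.66 = 110184.06
Landed cost = invoice 389287.65 + 110184.06 = 499471.71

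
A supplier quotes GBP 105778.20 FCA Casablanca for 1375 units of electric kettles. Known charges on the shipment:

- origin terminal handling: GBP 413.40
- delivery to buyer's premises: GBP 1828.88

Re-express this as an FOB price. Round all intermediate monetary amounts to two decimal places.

FOB price: GBP 106191.60

Not relevant to the conversion: delivery — on the buyer under both terms; not part of either seller's price.
From FCA to FOB, the seller additionally bears: origin terminal.
FOB price = 105778.20 + 413.40 = 106191.60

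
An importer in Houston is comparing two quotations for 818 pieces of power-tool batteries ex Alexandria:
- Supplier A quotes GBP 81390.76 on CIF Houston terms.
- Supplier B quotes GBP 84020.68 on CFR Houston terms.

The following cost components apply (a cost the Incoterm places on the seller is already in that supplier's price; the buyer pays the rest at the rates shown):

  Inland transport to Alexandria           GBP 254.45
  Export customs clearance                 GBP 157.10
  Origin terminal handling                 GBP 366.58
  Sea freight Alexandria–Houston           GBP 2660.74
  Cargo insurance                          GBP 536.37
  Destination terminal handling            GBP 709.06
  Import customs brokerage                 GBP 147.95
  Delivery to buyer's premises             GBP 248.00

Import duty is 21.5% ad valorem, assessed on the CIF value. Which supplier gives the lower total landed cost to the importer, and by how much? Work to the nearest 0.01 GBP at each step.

Supplier A is cheaper by GBP 3847.05

Supplier A (CIF):
The CIF price already equals the CIF value: 81390.76
Import duty = 81390.76 × 21.5% = 17499.01
Buyer bears (A): 709.06 + 147.95 + 248.00 = 1105.01
Landed cost (A) = invoice 81390.76 + 1105.01 + duty 17499.01 = 99994.78
Supplier B (CFR):
CIF value = CFR price + insurance = 84020.68 + 536.37 = 84557.05
Import duty = 84557.05 × 21.5% = 18179.77
Buyer bears (B): 536.37 + 709.06 + 147.95 + 248.00 = 1641.38
Landed cost (B) = invoice 84020.68 + 1641.38 + duty 18179.77 = 103841.83
Difference = |99994.78 − 103841.83| = 3847.05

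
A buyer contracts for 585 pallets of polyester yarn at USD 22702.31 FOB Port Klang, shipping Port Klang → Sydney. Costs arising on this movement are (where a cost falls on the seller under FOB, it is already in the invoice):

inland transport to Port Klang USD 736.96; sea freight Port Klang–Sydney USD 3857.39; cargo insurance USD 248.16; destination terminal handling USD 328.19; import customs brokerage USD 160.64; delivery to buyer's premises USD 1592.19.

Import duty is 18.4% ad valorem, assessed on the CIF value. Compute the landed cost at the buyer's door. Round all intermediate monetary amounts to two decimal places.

FOB: the seller bears costs until goods are on board at the origin port; the buyer bears freight, insurance and all costs thereafter.
Already in the invoice (seller's account under FOB): inland to port — exclude.
CIF value = FOB price + freight + insurance = 22702.31 + 3857.39 + 248.16 = 26807.86
Import duty = 26807.86 × 18.4% = 4932.65
Buyer bears: freight 3857.39 + insurance 248.16 + destination terminal 328.19 + brokerage 160.64 + delivery 1592.19 + duty 4932.65 = 11119.22
Landed cost = invoice 22702.31 + 11119.22 = 33821.53

Total landed cost: USD 33821.53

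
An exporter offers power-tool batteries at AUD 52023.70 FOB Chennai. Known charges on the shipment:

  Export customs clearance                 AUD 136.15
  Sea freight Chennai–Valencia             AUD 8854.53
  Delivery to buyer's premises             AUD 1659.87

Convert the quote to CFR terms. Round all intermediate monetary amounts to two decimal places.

CFR price: AUD 60878.23

Not relevant to the conversion: export clearance — on the seller under both FOB and CFR; already in the FOB price and stays in the CFR price. delivery — on the buyer under both terms; not part of either seller's price.
From FOB to CFR, the seller additionally bears: freight.
CFR price = 52023.70 + 8854.53 = 60878.23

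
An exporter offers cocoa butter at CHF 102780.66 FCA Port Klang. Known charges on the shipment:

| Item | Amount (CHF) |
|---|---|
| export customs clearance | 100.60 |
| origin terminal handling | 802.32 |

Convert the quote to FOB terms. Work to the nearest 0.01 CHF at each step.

FOB price: CHF 103582.98

Not relevant to the conversion: export clearance — on the seller under both FCA and FOB; already in the FCA price and stays in the FOB price.
From FCA to FOB, the seller additionally bears: origin terminal.
FOB price = 102780.66 + 802.32 = 103582.98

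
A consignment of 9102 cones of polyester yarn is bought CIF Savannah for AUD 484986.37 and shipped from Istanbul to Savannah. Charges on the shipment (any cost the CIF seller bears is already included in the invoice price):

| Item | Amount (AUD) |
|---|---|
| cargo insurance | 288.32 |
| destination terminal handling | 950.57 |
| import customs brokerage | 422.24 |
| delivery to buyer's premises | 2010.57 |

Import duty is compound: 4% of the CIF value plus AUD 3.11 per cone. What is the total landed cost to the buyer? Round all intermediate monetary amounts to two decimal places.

Total landed cost: AUD 536076.42

CIF: the seller pays costs through ocean freight and marine insurance to the destination port.
Already in the invoice (seller's account under CIF): insurance — exclude.
The CIF price already equals the CIF value: 484986.37
Ad valorem component: 484986.37 × 4% = 19399.45
Specific component: 9102 × 3.11 = 28307.22
Import duty = 19399.45 + 28307.22 = 47706.67
Buyer bears: destination terminal 950.57 + brokerage 422.24 + delivery 2010.57 + duty 47706.67 = 51090.05
Landed cost = invoice 484986.37 + 51090.05 = 536076.42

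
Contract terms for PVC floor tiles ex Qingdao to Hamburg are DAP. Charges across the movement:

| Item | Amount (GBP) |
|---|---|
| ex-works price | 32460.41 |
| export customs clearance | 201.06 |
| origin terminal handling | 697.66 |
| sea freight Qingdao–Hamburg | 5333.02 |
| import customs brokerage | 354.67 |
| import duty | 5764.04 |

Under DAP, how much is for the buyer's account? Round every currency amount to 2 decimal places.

DAP: the seller bears all costs to the named destination except import duty and clearance.
Seller's account: goods 32460.41 + export clearance 201.06 + origin terminal 697.66 + freight 5333.02 = 38692.15
Buyer's account: brokerage 354.67 + duty 5764.04 = 6118.71

Buyer's account: GBP 6118.71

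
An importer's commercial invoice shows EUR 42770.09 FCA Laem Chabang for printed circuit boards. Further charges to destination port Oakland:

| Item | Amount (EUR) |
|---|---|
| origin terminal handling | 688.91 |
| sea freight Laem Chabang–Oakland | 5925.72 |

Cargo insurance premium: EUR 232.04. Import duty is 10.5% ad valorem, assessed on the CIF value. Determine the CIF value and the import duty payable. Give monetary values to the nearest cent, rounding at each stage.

CIF = FCA price + pre-shipment costs + freight + insurance
CIF = 42770.09 + 688.91 + 5925.72 + 232.04 = 49616.76
Import duty = 49616.76 × 10.5% = 5209.76

CIF value: EUR 49616.76; import duty: EUR 5209.76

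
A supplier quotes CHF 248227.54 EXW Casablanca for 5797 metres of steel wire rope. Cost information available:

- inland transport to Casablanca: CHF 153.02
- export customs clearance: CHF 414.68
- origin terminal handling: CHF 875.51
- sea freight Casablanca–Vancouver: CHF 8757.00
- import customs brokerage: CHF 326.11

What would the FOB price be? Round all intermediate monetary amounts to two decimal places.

Not relevant to the conversion: freight, brokerage — on the buyer under both terms; not part of either seller's price.
From EXW to FOB, the seller additionally bears: inland to port, export clearance, origin terminal.
FOB price = 248227.54 + 153.02 + 414.68 + 875.51 = 249670.75

FOB price: CHF 249670.75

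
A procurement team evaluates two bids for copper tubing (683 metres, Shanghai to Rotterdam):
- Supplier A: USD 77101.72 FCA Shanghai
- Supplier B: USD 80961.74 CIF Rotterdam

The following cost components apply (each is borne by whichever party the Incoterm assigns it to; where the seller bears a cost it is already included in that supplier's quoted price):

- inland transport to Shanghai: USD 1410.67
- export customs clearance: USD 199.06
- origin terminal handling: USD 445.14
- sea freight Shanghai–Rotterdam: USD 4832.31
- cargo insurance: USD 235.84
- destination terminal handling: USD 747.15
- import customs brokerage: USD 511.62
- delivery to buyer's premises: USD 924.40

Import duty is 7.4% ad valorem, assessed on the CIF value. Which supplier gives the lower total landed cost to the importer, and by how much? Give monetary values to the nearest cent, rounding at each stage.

Supplier B is cheaper by USD 1775.61

Supplier A (FCA):
CIF value = FCA price + origin terminal + freight + insurance = 77101.72 + 445.14 + 4832.31 + 235.84 = 82615.01
Import duty = 82615.01 × 7.4% = 6113.51
Buyer bears (A): 445.14 + 4832.31 + 235.84 + 747.15 + 511.62 + 924.40 = 7696.46
Landed cost (A) = invoice 77101.72 + 7696.46 + duty 6113.51 = 90911.69
Supplier B (CIF):
The CIF price already equals the CIF value: 80961.74
Import duty = 80961.74 × 7.4% = 5991.17
Buyer bears (B): 747.15 + 511.62 + 924.40 = 2183.17
Landed cost (B) = invoice 80961.74 + 2183.17 + duty 5991.17 = 89136.08
Difference = |90911.69 − 89136.08| = 1775.61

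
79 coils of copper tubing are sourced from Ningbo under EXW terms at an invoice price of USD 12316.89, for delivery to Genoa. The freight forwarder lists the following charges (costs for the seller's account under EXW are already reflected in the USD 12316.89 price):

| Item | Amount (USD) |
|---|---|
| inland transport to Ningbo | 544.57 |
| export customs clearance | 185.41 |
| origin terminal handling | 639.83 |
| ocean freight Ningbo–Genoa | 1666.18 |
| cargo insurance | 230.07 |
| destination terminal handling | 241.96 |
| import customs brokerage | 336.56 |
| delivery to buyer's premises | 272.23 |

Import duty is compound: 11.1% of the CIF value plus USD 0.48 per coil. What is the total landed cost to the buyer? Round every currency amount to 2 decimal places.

EXW: the seller makes goods available at their premises; the buyer bears all onward costs.
CIF value = EXW price + inland to port + export clearance + origin terminal + freight + insurance = 12316.89 + 544.57 + 185.41 + 639.83 + 1666.18 + 230.07 = 15582.95
Ad valorem component: 15582.95 × 11.1% = 1729.71
Specific component: 79 × 0.48 = 37.92
Import duty = 1729.71 + 37.92 = 1767.63
Buyer bears: inland to port 544.57 + export clearance 185.41 + origin terminal 639.83 + freight 1666.18 + insurance 230.07 + destination terminal 241.96 + brokerage 336.56 + delivery 272.23 + duty 1767.63 = 5884.44
Landed cost = invoice 12316.89 + 5884.44 = 18201.33

Total landed cost: USD 18201.33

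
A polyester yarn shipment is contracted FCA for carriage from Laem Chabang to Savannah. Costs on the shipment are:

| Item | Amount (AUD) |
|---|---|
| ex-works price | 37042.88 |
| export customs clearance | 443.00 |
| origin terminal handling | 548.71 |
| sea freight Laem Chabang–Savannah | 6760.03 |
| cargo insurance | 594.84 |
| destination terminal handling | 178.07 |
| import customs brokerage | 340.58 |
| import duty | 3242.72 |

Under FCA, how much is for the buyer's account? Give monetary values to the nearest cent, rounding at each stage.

FCA: the seller delivers export-cleared goods to the carrier; the buyer bears costs from that point.
Seller's account: goods 37042.88 + export clearance 443.00 = 37485.88
Buyer's account: origin terminal 548.71 + freight 6760.03 + insurance 594.84 + destination terminal 178.07 + brokerage 340.58 + duty 3242.72 = 11664.95

Buyer's account: AUD 11664.95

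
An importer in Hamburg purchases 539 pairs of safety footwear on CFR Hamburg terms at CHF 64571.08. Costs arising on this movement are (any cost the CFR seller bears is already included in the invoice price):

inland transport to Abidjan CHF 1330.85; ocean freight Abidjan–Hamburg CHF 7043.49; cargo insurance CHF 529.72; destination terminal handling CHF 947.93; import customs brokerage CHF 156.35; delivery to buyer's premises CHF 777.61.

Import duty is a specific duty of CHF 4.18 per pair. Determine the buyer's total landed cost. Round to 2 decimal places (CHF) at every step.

CFR: the seller pays costs through ocean freight to the destination port, but not insurance.
Already in the invoice (seller's account under CFR): inland to port, freight — exclude.
CIF value = CFR price + insurance = 64571.08 + 529.72 = 65100.80
Import duty = 539 × 4.18 = 2253.02
Buyer bears: insurance 529.72 + destination terminal 947.93 + brokerage 156.35 + delivery 777.61 + duty 2253.02 = 4664.63
Landed cost = invoice 64571.08 + 4664.63 = 69235.71

Total landed cost: CHF 69235.71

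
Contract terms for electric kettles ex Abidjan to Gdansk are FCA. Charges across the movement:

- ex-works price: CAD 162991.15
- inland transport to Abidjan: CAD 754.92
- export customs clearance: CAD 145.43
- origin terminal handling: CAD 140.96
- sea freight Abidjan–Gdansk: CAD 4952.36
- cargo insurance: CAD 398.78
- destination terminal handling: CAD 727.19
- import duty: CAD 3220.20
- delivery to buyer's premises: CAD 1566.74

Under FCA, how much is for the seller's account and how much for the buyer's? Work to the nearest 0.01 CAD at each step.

Seller: CAD 163891.50; buyer: CAD 11006.23

FCA: the seller delivers export-cleared goods to the carrier; the buyer bears costs from that point.
Seller's account: goods 162991.15 + inland to port 754.92 + export clearance 145.43 = 163891.50
Buyer's account: origin terminal 140.96 + freight 4952.36 + insurance 398.78 + destination terminal 727.19 + duty 3220.20 + delivery 1566.74 = 11006.23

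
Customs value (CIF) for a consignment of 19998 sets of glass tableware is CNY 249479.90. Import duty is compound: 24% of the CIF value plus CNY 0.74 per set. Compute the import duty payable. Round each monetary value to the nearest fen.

Ad valorem component: 249479.90 × 24% = 59875.18
Specific component: 19998 × 0.74 = 14798.52
Import duty = 59875.18 + 14798.52 = 74673.70

Import duty: CNY 74673.70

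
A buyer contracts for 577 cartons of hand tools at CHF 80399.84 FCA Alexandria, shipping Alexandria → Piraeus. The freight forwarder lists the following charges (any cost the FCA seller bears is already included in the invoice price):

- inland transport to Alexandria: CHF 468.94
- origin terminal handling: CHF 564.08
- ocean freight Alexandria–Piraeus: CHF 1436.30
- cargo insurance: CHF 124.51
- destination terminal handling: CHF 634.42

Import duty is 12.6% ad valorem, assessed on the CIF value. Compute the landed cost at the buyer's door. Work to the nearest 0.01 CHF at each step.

Total landed cost: CHF 93557.27

FCA: the seller delivers export-cleared goods to the carrier; the buyer bears costs from that point.
Already in the invoice (seller's account under FCA): inland to port — exclude.
CIF value = FCA price + origin terminal + freight + insurance = 80399.84 + 564.08 + 1436.30 + 124.51 = 82524.73
Import duty = 82524.73 × 12.6% = 10398.12
Buyer bears: origin terminal 564.08 + freight 1436.30 + insurance 124.51 + destination terminal 634.42 + duty 10398.12 = 13157.43
Landed cost = invoice 80399.84 + 13157.43 = 93557.27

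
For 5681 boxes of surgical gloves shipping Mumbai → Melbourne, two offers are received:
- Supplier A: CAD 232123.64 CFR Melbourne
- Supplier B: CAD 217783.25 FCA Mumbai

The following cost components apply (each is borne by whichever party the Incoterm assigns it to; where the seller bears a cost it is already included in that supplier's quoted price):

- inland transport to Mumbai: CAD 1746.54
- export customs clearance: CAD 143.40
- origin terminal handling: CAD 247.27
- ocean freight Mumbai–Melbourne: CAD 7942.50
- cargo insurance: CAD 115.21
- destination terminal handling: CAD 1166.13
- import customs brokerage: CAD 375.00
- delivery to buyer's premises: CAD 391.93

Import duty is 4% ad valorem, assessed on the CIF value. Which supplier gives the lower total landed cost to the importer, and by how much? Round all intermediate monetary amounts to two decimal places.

Supplier B is cheaper by CAD 6396.64

Supplier A (CFR):
CIF value = CFR price + insurance = 232123.64 + 115.21 = 232238.85
Import duty = 232238.85 × 4% = 9289.55
Buyer bears (A): 115.21 + 1166.13 + 375.00 + 391.93 = 2048.27
Landed cost (A) = invoice 232123.64 + 2048.27 + duty 9289.55 = 243461.46
Supplier B (FCA):
CIF value = FCA price + origin terminal + freight + insurance = 217783.25 + 247.27 + 7942.50 + 115.21 = 226088.23
Import duty = 226088.23 × 4% = 9043.53
Buyer bears (B): 247.27 + 7942.50 + 115.21 + 1166.13 + 375.00 + 391.93 = 10238.04
Landed cost (B) = invoice 217783.25 + 10238.04 + duty 9043.53 = 237064.82
Difference = |243461.46 − 237064.82| = 6396.64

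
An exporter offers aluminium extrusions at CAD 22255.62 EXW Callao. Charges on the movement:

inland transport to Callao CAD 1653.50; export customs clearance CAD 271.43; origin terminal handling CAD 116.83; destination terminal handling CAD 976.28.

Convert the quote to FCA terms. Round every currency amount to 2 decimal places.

FCA price: CAD 24180.55

Not relevant to the conversion: destination terminal, origin terminal — on the buyer under both terms; not part of either seller's price.
From EXW to FCA, the seller additionally bears: inland to port, export clearance.
FCA price = 22255.62 + 1653.50 + 271.43 = 24180.55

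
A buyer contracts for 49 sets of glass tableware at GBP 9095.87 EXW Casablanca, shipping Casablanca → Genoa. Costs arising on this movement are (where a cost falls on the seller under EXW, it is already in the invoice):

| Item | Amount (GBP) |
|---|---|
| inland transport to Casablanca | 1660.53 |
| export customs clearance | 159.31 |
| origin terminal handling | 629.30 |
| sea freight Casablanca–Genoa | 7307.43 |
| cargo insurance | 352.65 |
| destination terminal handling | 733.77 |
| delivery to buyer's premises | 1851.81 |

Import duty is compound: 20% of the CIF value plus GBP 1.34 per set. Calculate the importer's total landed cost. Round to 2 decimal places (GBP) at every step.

Total landed cost: GBP 25697.35

EXW: the seller makes goods available at their premises; the buyer bears all onward costs.
CIF value = EXW price + inland to port + export clearance + origin terminal + freight + insurance = 9095.87 + 1660.53 + 159.31 + 629.30 + 7307.43 + 352.65 = 19205.09
Ad valorem component: 19205.09 × 20% = 3841.02
Specific component: 49 × 1.34 = 65.66
Import duty = 3841.02 + 65.66 = 3906.68
Buyer bears: inland to port 1660.53 + export clearance 159.31 + origin terminal 629.30 + freight 7307.43 + insurance 352.65 + destination terminal 733.77 + delivery 1851.81 + duty 3906.68 = 16601.48
Landed cost = invoice 9095.87 + 16601.48 = 25697.35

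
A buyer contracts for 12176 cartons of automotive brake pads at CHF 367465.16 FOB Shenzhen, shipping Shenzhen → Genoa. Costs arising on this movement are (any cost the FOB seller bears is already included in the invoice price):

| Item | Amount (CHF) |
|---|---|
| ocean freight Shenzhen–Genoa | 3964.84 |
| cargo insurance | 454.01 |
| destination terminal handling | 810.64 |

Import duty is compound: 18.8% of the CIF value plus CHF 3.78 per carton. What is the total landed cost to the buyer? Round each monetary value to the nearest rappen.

Total landed cost: CHF 488634.12

FOB: the seller bears costs until goods are on board at the origin port; the buyer bears freight, insurance and all costs thereafter.
CIF value = FOB price + freight + insurance = 367465.16 + 3964.84 + 454.01 = 371884.01
Ad valorem component: 371884.01 × 18.8% = 69914.19
Specific component: 12176 × 3.78 = 46025.28
Import duty = 69914.19 + 46025.28 = 115939.47
Buyer bears: freight 3964.84 + insurance 454.01 + destination terminal 810.64 + duty 115939.47 = 121168.96
Landed cost = invoice 367465.16 + 121168.96 = 488634.12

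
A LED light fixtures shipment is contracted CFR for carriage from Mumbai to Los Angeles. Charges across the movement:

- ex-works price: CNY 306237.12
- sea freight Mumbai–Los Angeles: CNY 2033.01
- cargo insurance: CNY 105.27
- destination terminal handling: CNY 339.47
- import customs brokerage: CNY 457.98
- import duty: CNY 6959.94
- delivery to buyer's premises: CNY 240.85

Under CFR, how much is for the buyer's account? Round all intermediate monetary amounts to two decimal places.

Buyer's account: CNY 8103.51

CFR: the seller pays costs through ocean freight to the destination port, but not insurance.
Seller's account: goods 306237.12 + freight 2033.01 = 308270.13
Buyer's account: insurance 105.27 + destination terminal 339.47 + brokerage 457.98 + duty 6959.94 + delivery 240.85 = 8103.51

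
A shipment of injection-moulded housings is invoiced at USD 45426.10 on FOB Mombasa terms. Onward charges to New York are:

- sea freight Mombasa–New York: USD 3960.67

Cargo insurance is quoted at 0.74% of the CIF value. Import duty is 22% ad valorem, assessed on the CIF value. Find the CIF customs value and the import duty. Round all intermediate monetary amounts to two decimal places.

CIF value: USD 49754.96; import duty: USD 10946.09

Let C be the CIF value. C = FOB price + freight + 0.74% × C
C − 0.74% × C = 45426.10 + 3960.67
0.9926 × C = 49386.77
C = 49386.77 / 0.9926 = 49754.96
Insurance premium = 0.74% × 49754.96 = 368.19
Import duty = 49754.96 × 22% = 10946.09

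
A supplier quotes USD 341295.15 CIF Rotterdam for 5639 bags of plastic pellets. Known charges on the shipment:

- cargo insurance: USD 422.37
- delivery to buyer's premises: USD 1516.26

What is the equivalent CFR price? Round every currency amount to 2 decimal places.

Not relevant to the conversion: delivery — on the buyer under both terms; not part of either seller's price.
From CIF to CFR, the seller no longer bears: insurance.
CFR price = 341295.15 − 422.37 = 340872.78

CFR price: USD 340872.78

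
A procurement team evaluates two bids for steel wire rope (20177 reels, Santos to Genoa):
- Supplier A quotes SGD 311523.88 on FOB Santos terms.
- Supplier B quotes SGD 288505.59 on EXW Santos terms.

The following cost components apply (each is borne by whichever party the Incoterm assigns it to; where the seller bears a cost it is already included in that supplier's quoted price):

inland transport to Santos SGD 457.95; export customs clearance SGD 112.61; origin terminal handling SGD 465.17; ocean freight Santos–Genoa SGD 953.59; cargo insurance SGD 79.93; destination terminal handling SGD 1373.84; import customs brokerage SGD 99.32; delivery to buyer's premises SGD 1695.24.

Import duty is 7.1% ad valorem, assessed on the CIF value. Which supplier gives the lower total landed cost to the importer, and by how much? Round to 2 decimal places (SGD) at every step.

Supplier B is cheaper by SGD 23543.33

Supplier A (FOB):
CIF value = FOB price + freight + insurance = 311523.88 + 953.59 + 79.93 = 312557.40
Import duty = 312557.40 × 7.1% = 22191.58
Buyer bears (A): 953.59 + 79.93 + 1373.84 + 99.32 + 1695.24 = 4201.92
Landed cost (A) = invoice 311523.88 + 4201.92 + duty 22191.58 = 337917.38
Supplier B (EXW):
CIF value = EXW price + inland to port + export clearance + origin terminal + freight + insurance = 288505.59 + 457.95 + 112.61 + 465.17 + 953.59 + 79.93 = 290574.84
Import duty = 290574.84 × 7.1% = 20630.81
Buyer bears (B): 457.95 + 112.61 + 465.17 + 953.59 + 79.93 + 1373.84 + 99.32 + 1695.24 = 5237.65
Landed cost (B) = invoice 288505.59 + 5237.65 + duty 20630.81 = 314374.05
Difference = |337917.38 − 314374.05| = 23543.33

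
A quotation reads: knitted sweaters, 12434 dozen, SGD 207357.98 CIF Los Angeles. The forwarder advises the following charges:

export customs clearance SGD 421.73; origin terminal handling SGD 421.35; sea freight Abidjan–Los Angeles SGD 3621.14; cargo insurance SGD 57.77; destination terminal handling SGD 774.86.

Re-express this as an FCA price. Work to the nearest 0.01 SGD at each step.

FCA price: SGD 203257.72

Not relevant to the conversion: export clearance — on the seller under both CIF and FCA; already in the CIF price and stays in the FCA price. destination terminal — on the buyer under both terms; not part of either seller's price.
From CIF to FCA, the seller no longer bears: origin terminal, freight, insurance.
FCA price = 207357.98 − 421.35 − 3621.14 − 57.77 = 203257.72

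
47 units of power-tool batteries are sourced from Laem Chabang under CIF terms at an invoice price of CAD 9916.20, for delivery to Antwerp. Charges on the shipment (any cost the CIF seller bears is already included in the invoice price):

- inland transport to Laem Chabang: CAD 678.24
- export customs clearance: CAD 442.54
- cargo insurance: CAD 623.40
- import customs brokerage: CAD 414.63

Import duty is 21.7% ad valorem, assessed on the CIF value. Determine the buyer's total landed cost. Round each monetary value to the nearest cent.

CIF: the seller pays costs through ocean freight and marine insurance to the destination port.
Already in the invoice (seller's account under CIF): inland to port, export clearance, insurance — exclude.
The CIF price already equals the CIF value: 9916.20
Import duty = 9916.20 × 21.7% = 2151.82
Buyer bears: brokerage 414.63 + duty 2151.82 = 2566.45
Landed cost = invoice 9916.20 + 2566.45 = 12482.65

Total landed cost: CAD 12482.65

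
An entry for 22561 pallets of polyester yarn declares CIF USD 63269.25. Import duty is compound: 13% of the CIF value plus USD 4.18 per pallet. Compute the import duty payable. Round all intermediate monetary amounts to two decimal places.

Ad valorem component: 63269.25 × 13% = 8225.00
Specific component: 22561 × 4.18 = 94304.98
Import duty = 8225.00 + 94304.98 = 102529.98

Import duty: USD 102529.98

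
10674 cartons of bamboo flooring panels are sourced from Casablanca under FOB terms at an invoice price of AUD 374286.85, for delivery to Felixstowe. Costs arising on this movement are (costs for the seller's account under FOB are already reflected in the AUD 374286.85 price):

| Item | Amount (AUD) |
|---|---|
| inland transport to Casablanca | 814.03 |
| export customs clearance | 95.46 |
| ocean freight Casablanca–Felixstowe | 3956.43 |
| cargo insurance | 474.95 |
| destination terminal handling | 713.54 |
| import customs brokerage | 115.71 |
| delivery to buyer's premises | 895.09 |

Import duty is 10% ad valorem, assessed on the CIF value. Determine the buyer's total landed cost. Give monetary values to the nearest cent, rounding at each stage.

FOB: the seller bears costs until goods are on board at the origin port; the buyer bears freight, insurance and all costs thereafter.
Already in the invoice (seller's account under FOB): inland to port, export clearance — exclude.
CIF value = FOB price + freight + insurance = 374286.85 + 3956.43 + 474.95 = 378718.23
Import duty = 378718.23 × 10% = 37871.82
Buyer bears: freight 3956.43 + insurance 474.95 + destination terminal 713.54 + brokerage 115.71 + delivery 895.09 + duty 37871.82 = 44027.54
Landed cost = invoice 374286.85 + 44027.54 = 418314.39

Total landed cost: AUD 418314.39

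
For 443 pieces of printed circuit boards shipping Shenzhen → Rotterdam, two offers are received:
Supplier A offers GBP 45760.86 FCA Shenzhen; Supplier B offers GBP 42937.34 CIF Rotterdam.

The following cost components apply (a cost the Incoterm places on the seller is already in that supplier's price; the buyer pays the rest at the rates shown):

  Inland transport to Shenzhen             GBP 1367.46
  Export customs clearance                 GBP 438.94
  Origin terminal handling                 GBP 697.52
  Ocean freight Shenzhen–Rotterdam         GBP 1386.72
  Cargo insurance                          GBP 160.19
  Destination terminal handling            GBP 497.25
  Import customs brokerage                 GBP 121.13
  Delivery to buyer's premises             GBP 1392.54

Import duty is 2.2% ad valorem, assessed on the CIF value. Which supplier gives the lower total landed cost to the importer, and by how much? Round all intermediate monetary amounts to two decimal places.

Supplier A (FCA):
CIF value = FCA price + origin terminal + freight + insurance = 45760.86 + 697.52 + 1386.72 + 160.19 = 48005.29
Import duty = 48005.29 × 2.2% = 1056.12
Buyer bears (A): 697.52 + 1386.72 + 160.19 + 497.25 + 121.13 + 1392.54 = 4255.35
Landed cost (A) = invoice 45760.86 + 4255.35 + duty 1056.12 = 51072.33
Supplier B (CIF):
The CIF price already equals the CIF value: 42937.34
Import duty = 42937.34 × 2.2% = 944.62
Buyer bears (B): 497.25 + 121.13 + 1392.54 = 2010.92
Landed cost (B) = invoice 42937.34 + 2010.92 + duty 944.62 = 45892.88
Difference = |51072.33 − 45892.88| = 5179.45

Supplier B is cheaper by GBP 5179.45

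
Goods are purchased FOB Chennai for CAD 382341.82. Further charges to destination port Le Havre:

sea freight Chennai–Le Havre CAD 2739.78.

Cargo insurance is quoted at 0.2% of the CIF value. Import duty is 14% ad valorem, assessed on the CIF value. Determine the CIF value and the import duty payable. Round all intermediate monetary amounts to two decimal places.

Let C be the CIF value. C = FOB price + freight + 0.2% × C
C − 0.2% × C = 382341.82 + 2739.78
0.998 × C = 385081.60
C = 385081.60 / 0.998 = 385853.31
Insurance premium = 0.2% × 385853.31 = 771.71
Import duty = 385853.31 × 14% = 54019.46

CIF value: CAD 385853.31; import duty: CAD 54019.46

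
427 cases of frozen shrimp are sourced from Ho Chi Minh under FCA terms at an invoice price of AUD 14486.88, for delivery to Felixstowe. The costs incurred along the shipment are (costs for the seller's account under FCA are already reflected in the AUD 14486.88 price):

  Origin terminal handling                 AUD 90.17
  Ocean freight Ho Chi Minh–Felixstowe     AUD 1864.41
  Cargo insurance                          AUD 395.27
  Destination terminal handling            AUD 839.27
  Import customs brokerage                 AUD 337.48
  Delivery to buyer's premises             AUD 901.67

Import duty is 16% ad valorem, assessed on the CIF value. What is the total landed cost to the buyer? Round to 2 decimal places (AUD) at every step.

Total landed cost: AUD 21609.03

FCA: the seller delivers export-cleared goods to the carrier; the buyer bears costs from that point.
CIF value = FCA price + origin terminal + freight + insurance = 14486.88 + 90.17 + 1864.41 + 395.27 = 16836.73
Import duty = 16836.73 × 16% = 2693.88
Buyer bears: origin terminal 90.17 + freight 1864.41 + insurance 395.27 + destination terminal 839.27 + brokerage 337.48 + delivery 901.67 + duty 2693.88 = 7122.15
Landed cost = invoice 14486.88 + 7122.15 = 21609.03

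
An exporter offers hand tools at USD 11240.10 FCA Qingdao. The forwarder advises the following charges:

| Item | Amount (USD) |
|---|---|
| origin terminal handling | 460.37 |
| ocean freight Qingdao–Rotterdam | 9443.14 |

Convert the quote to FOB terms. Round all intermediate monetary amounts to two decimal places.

Not relevant to the conversion: freight — on the buyer under both terms; not part of either seller's price.
From FCA to FOB, the seller additionally bears: origin terminal.
FOB price = 11240.10 + 460.37 = 11700.47

FOB price: USD 11700.47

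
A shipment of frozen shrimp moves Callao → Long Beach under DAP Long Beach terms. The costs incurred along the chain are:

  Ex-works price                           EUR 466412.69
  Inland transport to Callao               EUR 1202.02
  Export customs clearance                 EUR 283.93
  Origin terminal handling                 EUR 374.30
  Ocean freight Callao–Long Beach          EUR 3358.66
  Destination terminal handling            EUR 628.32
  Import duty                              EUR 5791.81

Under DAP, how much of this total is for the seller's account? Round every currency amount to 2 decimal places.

Seller's account: EUR 472259.92

DAP: the seller bears all costs to the named destination except import duty and clearance.
Seller's account: goods 466412.69 + inland to port 1202.02 + export clearance 283.93 + origin terminal 374.30 + freight 3358.66 + destination terminal 628.32 = 472259.92
Buyer's account: duty 5791.81 = 5791.81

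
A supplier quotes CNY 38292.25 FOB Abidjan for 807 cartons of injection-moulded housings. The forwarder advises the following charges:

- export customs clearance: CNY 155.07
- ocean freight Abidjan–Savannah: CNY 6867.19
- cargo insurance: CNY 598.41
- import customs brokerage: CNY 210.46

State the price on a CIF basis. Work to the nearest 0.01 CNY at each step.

CIF price: CNY 45757.85

Not relevant to the conversion: export clearance — on the seller under both FOB and CIF; already in the FOB price and stays in the CIF price. brokerage — on the buyer under both terms; not part of either seller's price.
From FOB to CIF, the seller additionally bears: freight, insurance.
CIF price = 38292.25 + 6867.19 + 598.41 = 45757.85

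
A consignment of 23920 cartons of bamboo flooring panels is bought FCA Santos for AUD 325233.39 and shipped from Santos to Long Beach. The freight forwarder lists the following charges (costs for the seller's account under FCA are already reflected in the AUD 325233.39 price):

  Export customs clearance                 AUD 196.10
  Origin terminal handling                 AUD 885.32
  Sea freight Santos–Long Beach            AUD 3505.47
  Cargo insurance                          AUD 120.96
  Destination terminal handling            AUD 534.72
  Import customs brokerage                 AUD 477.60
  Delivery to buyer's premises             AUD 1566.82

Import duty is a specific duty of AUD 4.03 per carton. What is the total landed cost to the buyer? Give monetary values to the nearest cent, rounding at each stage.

FCA: the seller delivers export-cleared goods to the carrier; the buyer bears costs from that point.
Already in the invoice (seller's account under FCA): export clearance — exclude.
CIF value = FCA price + origin terminal + freight + insurance = 325233.39 + 885.32 + 3505.47 + 120.96 = 329745.14
Import duty = 23920 × 4.03 = 96397.60
Buyer bears: origin terminal 885.32 + freight 3505.47 + insurance 120.96 + destination terminal 534.72 + brokerage 477.60 + delivery 1566.82 + duty 96397.60 = 103488.49
Landed cost = invoice 325233.39 + 103488.49 = 428721.88

Total landed cost: AUD 428721.88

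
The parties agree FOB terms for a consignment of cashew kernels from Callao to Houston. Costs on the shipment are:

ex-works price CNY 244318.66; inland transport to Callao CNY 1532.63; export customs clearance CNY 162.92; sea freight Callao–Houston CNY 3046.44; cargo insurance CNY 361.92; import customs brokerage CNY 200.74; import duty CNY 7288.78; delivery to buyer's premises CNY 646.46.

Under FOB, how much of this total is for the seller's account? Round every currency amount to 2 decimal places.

Seller's account: CNY 246014.21

FOB: the seller bears costs until goods are on board at the origin port; the buyer bears freight, insurance and all costs thereafter.
Seller's account: goods 244318.66 + inland to port 1532.63 + export clearance 162.92 = 246014.21
Buyer's account: freight 3046.44 + insurance 361.92 + brokerage 200.74 + duty 7288.78 + delivery 646.46 = 11544.34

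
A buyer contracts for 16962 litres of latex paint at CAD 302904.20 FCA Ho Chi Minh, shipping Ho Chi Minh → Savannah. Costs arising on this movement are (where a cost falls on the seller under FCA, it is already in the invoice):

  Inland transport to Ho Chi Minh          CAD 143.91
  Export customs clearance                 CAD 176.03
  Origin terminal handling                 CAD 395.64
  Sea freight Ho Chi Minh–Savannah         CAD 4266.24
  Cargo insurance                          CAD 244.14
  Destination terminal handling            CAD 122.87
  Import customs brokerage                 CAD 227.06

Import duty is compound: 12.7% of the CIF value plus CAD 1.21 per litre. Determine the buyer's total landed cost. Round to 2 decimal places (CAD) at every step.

FCA: the seller delivers export-cleared goods to the carrier; the buyer bears costs from that point.
Already in the invoice (seller's account under FCA): inland to port, export clearance — exclude.
CIF value = FCA price + origin terminal + freight + insurance = 302904.20 + 395.64 + 4266.24 + 244.14 = 307810.22
Ad valorem component: 307810.22 × 12.7% = 39091.90
Specific component: 16962 × 1.21 = 20524.02
Import duty = 39091.90 + 20524.02 = 59615.92
Buyer bears: origin terminal 395.64 + freight 4266.24 + insurance 244.14 + destination terminal 122.87 + brokerage 227.06 + duty 59615.92 = 64871.87
Landed cost = invoice 302904.20 + 64871.87 = 367776.07

Total landed cost: CAD 367776.07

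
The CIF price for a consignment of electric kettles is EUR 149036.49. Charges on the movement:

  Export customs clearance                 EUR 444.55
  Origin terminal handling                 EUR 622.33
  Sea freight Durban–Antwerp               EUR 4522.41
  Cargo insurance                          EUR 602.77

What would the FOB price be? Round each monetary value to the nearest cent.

FOB price: EUR 143911.31

Not relevant to the conversion: origin terminal, export clearance — on the seller under both CIF and FOB; already in the CIF price and stays in the FOB price.
From CIF to FOB, the seller no longer bears: freight, insurance.
FOB price = 149036.49 − 4522.41 − 602.77 = 143911.31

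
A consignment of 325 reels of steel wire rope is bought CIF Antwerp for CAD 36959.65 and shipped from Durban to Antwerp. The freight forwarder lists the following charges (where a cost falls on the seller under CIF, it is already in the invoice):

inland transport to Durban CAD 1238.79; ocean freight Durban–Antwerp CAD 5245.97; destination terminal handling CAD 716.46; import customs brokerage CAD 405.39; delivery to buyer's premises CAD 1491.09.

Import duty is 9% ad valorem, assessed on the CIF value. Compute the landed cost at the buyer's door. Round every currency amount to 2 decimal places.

Total landed cost: CAD 42898.96

CIF: the seller pays costs through ocean freight and marine insurance to the destination port.
Already in the invoice (seller's account under CIF): inland to port, freight — exclude.
The CIF price already equals the CIF value: 36959.65
Import duty = 36959.65 × 9% = 3326.37
Buyer bears: destination terminal 716.46 + brokerage 405.39 + delivery 1491.09 + duty 3326.37 = 5939.31
Landed cost = invoice 36959.65 + 5939.31 = 42898.96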